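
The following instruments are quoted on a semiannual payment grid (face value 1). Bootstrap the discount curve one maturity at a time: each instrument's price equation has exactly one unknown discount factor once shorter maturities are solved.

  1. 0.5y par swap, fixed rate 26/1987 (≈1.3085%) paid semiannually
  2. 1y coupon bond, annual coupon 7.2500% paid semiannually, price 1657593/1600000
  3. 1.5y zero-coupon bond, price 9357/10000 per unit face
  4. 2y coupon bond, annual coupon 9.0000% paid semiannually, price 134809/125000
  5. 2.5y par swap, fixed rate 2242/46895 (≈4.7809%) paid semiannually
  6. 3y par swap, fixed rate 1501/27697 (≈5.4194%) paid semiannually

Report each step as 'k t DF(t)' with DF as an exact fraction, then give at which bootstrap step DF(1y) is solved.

1 1/2 1987/2000
2 1 193/200
3 3/2 9357/10000
4 2 4537/5000
5 5/2 8879/10000
6 3 8499/10000
DF(1y) is solved at step 2

step 1 [0.5y] swap r/2=13/1987: DF=(1 − 13/1987·(0))/(1+13/1987) = 1987/2000 ≈ 0.993500
step 2 [1y] bond c/2=29/800: DF=(1657593/1600000 − 29/800·(0.993500))/(1+29/800) = 193/200 ≈ 0.965000
step 3 [1.5y] zero: DF = P = 9357/10000 ≈ 0.935700
step 4 [2y] bond c/2=9/200: DF=(134809/125000 − 9/200·(0.993500+0.965000+0.935700))/(1+9/200) = 4537/5000 ≈ 0.907400
step 5 [2.5y] swap r/2=1121/46895: DF=(1 − 1121/46895·(0.993500+0.965000+0.935700+0.907400))/(1+1121/46895) = 8879/10000 ≈ 0.887900
step 6 [3y] swap r/2=1501/55394: DF=(1 − 1501/55394·(0.993500+0.965000+0.935700+0.907400+0.887900))/(1+1501/55394) = 8499/10000 ≈ 0.849900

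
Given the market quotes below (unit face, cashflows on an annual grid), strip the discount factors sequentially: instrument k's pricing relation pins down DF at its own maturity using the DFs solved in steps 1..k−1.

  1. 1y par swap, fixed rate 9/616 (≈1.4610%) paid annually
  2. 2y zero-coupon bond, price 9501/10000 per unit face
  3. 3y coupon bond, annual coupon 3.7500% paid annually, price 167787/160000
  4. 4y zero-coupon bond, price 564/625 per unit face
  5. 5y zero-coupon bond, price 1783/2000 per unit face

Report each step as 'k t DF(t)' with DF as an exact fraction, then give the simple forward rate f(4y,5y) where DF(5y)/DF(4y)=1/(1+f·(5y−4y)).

1 1 616/625
2 2 9501/10000
3 3 588/625
4 4 564/625
5 5 1783/2000
f(4y,5y) = ((564/625)/(1783/2000) − 1)/(1) = 109/8915 ≈ 1.2227%

step 1 [1y] swap r/1=9/616: DF=(1 − 9/616·(0))/(1+9/616) = 616/625 ≈ 0.985600
step 2 [2y] zero: DF = P = 9501/10000 ≈ 0.950100
step 3 [3y] bond c/1=3/80: DF=(167787/160000 − 3/80·(0.985600+0.950100))/(1+3/80) = 588/625 ≈ 0.940800
step 4 [4y] zero: DF = P = 564/625 ≈ 0.902400
step 5 [5y] zero: DF = P = 1783/2000 ≈ 0.891500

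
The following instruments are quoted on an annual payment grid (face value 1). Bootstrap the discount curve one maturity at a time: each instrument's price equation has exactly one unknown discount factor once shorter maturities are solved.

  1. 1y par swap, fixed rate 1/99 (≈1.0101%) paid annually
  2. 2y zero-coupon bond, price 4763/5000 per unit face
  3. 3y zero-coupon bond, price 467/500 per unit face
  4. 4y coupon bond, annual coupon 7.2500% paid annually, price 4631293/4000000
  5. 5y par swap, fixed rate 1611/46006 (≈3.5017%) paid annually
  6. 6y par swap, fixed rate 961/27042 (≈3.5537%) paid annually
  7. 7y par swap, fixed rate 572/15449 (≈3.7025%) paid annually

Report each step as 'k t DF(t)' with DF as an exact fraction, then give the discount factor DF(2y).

1 1 99/100
2 2 4763/5000
3 3 467/500
4 4 8851/10000
5 5 8389/10000
6 6 4039/5000
7 7 482/625
DF(2y) = 4763/5000 ≈ 0.952600

step 1 [1y] swap r/1=1/99: DF=(1 − 1/99·(0))/(1+1/99) = 99/100 ≈ 0.990000
step 2 [2y] zero: DF = P = 4763/5000 ≈ 0.952600
step 3 [3y] zero: DF = P = 467/500 ≈ 0.934000
step 4 [4y] bond c/1=29/400: DF=(4631293/4000000 − 29/400·(0.990000+0.952600+0.934000))/(1+29/400) = 8851/10000 ≈ 0.885100
step 5 [5y] swap r/1=1611/46006: DF=(1 − 1611/46006·(0.990000+0.952600+0.934000+0.885100))/(1+1611/46006) = 8389/10000 ≈ 0.838900
step 6 [6y] swap r/1=961/27042: DF=(1 − 961/27042·(0.990000+0.952600+0.934000+0.885100+0.838900))/(1+961/27042) = 4039/5000 ≈ 0.807800
step 7 [7y] swap r/1=572/15449: DF=(1 − 572/15449·(0.990000+0.952600+0.934000+0.885100+0.838900+0.807800))/(1+572/15449) = 482/625 ≈ 0.771200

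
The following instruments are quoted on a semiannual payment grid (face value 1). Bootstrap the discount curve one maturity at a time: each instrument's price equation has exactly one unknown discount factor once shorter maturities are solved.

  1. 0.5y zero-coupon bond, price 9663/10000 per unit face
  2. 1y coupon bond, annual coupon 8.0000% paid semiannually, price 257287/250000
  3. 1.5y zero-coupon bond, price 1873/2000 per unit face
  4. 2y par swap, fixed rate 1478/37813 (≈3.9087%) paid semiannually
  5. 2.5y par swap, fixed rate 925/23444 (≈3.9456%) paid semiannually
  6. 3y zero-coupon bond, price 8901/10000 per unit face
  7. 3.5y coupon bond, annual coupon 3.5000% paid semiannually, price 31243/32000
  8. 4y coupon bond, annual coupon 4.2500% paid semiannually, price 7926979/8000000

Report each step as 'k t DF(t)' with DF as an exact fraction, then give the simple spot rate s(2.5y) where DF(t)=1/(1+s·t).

step 1 [0.5y] zero: DF = P = 9663/10000 ≈ 0.966300
step 2 [1y] bond c/2=1/25: DF=(257287/250000 − 1/25·(0.966300))/(1+1/25) = 2381/2500 ≈ 0.952400
step 3 [1.5y] zero: DF = P = 1873/2000 ≈ 0.936500
step 4 [2y] swap r/2=739/37813: DF=(1 − 739/37813·(0.966300+0.952400+0.936500))/(1+739/37813) = 9261/10000 ≈ 0.926100
step 5 [2.5y] swap r/2=925/46888: DF=(1 − 925/46888·(0.966300+0.952400+0.936500+0.926100))/(1+925/46888) = 363/400 ≈ 0.907500
step 6 [3y] zero: DF = P = 8901/10000 ≈ 0.890100
step 7 [3.5y] bond c/2=7/400: DF=(31243/32000 − 7/400·(0.966300+0.952400+0.936500+0.926100+0.907500+0.890100))/(1+7/400) = 2159/2500 ≈ 0.863600
step 8 [4y] bond c/2=17/800: DF=(7926979/8000000 − 17/800·(0.966300+0.952400+0.936500+0.926100+0.907500+0.890100+0.863600))/(1+17/800) = 4181/5000 ≈ 0.836200

1 1/2 9663/10000
2 1 2381/2500
3 3/2 1873/2000
4 2 9261/10000
5 5/2 363/400
6 3 8901/10000
7 7/2 2159/2500
8 4 4181/5000
s(2.5y) = (1/(363/400) − 1)/(5/2) = 74/1815 ≈ 4.0771%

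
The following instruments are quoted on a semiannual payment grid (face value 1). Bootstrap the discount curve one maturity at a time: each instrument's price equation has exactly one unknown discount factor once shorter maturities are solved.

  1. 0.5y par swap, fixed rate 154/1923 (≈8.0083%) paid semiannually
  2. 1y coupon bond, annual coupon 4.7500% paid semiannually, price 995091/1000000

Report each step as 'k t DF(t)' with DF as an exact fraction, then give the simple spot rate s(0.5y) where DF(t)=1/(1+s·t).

1 1/2 1923/2000
2 1 9497/10000
s(0.5y) = (1/(1923/2000) − 1)/(1/2) = 154/1923 ≈ 8.0083%

step 1 [0.5y] swap r/2=77/1923: DF=(1 − 77/1923·(0))/(1+77/1923) = 1923/2000 ≈ 0.961500
step 2 [1y] bond c/2=19/800: DF=(995091/1000000 − 19/800·(0.961500))/(1+19/800) = 9497/10000 ≈ 0.949700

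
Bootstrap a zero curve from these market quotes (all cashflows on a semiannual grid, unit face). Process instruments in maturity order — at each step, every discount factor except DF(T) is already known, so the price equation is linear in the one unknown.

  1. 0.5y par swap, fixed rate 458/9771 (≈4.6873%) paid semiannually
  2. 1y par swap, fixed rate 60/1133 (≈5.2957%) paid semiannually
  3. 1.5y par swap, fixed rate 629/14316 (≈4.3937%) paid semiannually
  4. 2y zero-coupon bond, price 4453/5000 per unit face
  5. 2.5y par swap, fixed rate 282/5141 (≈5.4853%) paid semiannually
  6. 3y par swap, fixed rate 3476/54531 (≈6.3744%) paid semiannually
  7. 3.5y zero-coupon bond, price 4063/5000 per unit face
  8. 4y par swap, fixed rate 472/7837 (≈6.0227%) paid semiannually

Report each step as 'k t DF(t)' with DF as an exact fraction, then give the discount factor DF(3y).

step 1 [0.5y] swap r/2=229/9771: DF=(1 − 229/9771·(0))/(1+229/9771) = 9771/10000 ≈ 0.977100
step 2 [1y] swap r/2=30/1133: DF=(1 − 30/1133·(0.977100))/(1+30/1133) = 949/1000 ≈ 0.949000
step 3 [1.5y] swap r/2=629/28632: DF=(1 − 629/28632·(0.977100+0.949000))/(1+629/28632) = 9371/10000 ≈ 0.937100
step 4 [2y] zero: DF = P = 4453/5000 ≈ 0.890600
step 5 [2.5y] swap r/2=141/5141: DF=(1 − 141/5141·(0.977100+0.949000+0.937100+0.890600))/(1+141/5141) = 8731/10000 ≈ 0.873100
step 6 [3y] swap r/2=1738/54531: DF=(1 − 1738/54531·(0.977100+0.949000+0.937100+0.890600+0.873100))/(1+1738/54531) = 4131/5000 ≈ 0.826200
step 7 [3.5y] zero: DF = P = 4063/5000 ≈ 0.812600
step 8 [4y] swap r/2=236/7837: DF=(1 − 236/7837·(0.977100+0.949000+0.937100+0.890600+0.873100+0.826200+0.812600))/(1+236/7837) = 1969/2500 ≈ 0.787600

1 1/2 9771/10000
2 1 949/1000
3 3/2 9371/10000
4 2 4453/5000
5 5/2 8731/10000
6 3 4131/5000
7 7/2 4063/5000
8 4 1969/2500
DF(3y) = 4131/5000 ≈ 0.826200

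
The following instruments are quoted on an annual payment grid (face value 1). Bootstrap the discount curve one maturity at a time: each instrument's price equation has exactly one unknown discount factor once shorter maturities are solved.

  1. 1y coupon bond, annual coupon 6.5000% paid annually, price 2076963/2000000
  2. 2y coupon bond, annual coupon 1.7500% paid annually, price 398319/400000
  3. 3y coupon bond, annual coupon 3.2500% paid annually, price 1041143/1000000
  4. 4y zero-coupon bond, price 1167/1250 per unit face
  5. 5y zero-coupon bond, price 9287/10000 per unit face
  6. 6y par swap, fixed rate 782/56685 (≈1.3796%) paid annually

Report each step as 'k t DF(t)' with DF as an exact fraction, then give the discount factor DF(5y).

1 1 9751/10000
2 2 9619/10000
3 3 4737/5000
4 4 1167/1250
5 5 9287/10000
6 6 4609/5000
DF(5y) = 9287/10000 ≈ 0.928700

step 1 [1y] bond c/1=13/200: DF=(2076963/2000000 − 13/200·(0))/(1+13/200) = 9751/10000 ≈ 0.975100
step 2 [2y] bond c/1=7/400: DF=(398319/400000 − 7/400·(0.975100))/(1+7/400) = 9619/10000 ≈ 0.961900
step 3 [3y] bond c/1=13/400: DF=(1041143/1000000 − 13/400·(0.975100+0.961900))/(1+13/400) = 4737/5000 ≈ 0.947400
step 4 [4y] zero: DF = P = 1167/1250 ≈ 0.933600
step 5 [5y] zero: DF = P = 9287/10000 ≈ 0.928700
step 6 [6y] swap r/1=782/56685: DF=(1 − 782/56685·(0.975100+0.961900+0.947400+0.933600+0.928700))/(1+782/56685) = 4609/5000 ≈ 0.921800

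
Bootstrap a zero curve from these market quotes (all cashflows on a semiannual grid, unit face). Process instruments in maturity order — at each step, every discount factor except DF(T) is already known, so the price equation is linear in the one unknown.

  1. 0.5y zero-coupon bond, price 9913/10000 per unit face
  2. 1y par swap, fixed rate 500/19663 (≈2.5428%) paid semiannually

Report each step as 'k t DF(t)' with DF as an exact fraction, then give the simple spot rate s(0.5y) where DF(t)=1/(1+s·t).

step 1 [0.5y] zero: DF = P = 9913/10000 ≈ 0.991300
step 2 [1y] swap r/2=250/19663: DF=(1 − 250/19663·(0.991300))/(1+250/19663) = 39/40 ≈ 0.975000

1 1/2 9913/10000
2 1 39/40
s(0.5y) = (1/(9913/10000) − 1)/(1/2) = 174/9913 ≈ 1.7553%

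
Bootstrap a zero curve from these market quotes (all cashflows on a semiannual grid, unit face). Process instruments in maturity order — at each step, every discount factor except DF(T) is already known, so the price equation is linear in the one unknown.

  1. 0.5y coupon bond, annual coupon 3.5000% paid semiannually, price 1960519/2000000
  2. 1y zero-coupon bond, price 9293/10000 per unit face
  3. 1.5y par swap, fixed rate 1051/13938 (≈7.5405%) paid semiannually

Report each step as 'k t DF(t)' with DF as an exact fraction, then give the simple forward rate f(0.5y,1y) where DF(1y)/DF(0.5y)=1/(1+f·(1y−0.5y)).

1 1/2 4817/5000
2 1 9293/10000
3 3/2 8949/10000
f(0.5y,1y) = ((4817/5000)/(9293/10000) − 1)/(1/2) = 682/9293 ≈ 7.3389%

step 1 [0.5y] bond c/2=7/400: DF=(1960519/2000000 − 7/400·(0))/(1+7/400) = 4817/5000 ≈ 0.963400
step 2 [1y] zero: DF = P = 9293/10000 ≈ 0.929300
step 3 [1.5y] swap r/2=1051/27876: DF=(1 − 1051/27876·(0.963400+0.929300))/(1+1051/27876) = 8949/10000 ≈ 0.894900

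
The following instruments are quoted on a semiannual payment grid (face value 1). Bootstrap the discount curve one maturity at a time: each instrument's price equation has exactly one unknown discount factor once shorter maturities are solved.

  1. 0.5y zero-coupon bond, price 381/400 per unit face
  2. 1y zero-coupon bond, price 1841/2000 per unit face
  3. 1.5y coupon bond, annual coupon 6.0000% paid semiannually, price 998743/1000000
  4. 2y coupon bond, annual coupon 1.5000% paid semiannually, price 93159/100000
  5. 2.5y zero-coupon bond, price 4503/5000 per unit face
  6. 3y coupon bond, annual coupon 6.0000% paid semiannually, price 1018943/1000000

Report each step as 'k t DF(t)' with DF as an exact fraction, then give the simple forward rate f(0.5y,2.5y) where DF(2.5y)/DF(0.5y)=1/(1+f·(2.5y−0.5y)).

1 1/2 381/400
2 1 1841/2000
3 3/2 9151/10000
4 2 9039/10000
5 5/2 4503/5000
6 3 1711/2000
f(0.5y,2.5y) = ((381/400)/(4503/5000) − 1)/(2) = 173/6004 ≈ 2.8814%

step 1 [0.5y] zero: DF = P = 381/400 ≈ 0.952500
step 2 [1y] zero: DF = P = 1841/2000 ≈ 0.920500
step 3 [1.5y] bond c/2=3/100: DF=(998743/1000000 − 3/100·(0.952500+0.920500))/(1+3/100) = 9151/10000 ≈ 0.915100
step 4 [2y] bond c/2=3/400: DF=(93159/100000 − 3/400·(0.952500+0.920500+0.915100))/(1+3/400) = 9039/10000 ≈ 0.903900
step 5 [2.5y] zero: DF = P = 4503/5000 ≈ 0.900600
step 6 [3y] bond c/2=3/100: DF=(1018943/1000000 − 3/100·(0.952500+0.920500+0.915100+0.903900+0.900600))/(1+3/100) = 1711/2000 ≈ 0.855500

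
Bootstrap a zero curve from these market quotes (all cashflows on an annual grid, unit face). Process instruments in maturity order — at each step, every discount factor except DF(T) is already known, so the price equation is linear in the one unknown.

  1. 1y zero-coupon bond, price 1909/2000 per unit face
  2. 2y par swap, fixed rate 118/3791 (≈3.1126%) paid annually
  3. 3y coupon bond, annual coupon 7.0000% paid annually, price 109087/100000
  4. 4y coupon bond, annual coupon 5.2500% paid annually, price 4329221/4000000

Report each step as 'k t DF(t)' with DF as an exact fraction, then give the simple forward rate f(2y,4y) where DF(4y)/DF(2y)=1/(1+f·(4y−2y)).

1 1 1909/2000
2 2 941/1000
3 3 1791/2000
4 4 8891/10000
f(2y,4y) = ((941/1000)/(8891/10000) − 1)/(2) = 519/17782 ≈ 2.9187%

step 1 [1y] zero: DF = P = 1909/2000 ≈ 0.954500
step 2 [2y] swap r/1=118/3791: DF=(1 − 118/3791·(0.954500))/(1+118/3791) = 941/1000 ≈ 0.941000
step 3 [3y] bond c/1=7/100: DF=(109087/100000 − 7/100·(0.954500+0.941000))/(1+7/100) = 1791/2000 ≈ 0.895500
step 4 [4y] bond c/1=21/400: DF=(4329221/4000000 − 21/400·(0.954500+0.941000+0.895500))/(1+21/400) = 8891/10000 ≈ 0.889100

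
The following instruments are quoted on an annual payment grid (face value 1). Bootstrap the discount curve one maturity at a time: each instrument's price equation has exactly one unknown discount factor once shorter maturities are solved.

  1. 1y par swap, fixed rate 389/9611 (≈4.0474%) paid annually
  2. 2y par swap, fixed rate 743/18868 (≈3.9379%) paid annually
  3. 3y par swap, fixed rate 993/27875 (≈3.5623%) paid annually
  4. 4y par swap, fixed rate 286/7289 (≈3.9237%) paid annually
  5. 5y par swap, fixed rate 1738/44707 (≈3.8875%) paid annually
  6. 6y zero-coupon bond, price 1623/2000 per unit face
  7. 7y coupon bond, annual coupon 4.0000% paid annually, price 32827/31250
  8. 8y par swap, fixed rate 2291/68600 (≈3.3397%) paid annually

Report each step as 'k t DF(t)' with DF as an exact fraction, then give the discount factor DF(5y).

1 1 9611/10000
2 2 9257/10000
3 3 9007/10000
4 4 857/1000
5 5 4131/5000
6 6 1623/2000
7 7 8069/10000
8 8 7709/10000
DF(5y) = 4131/5000 ≈ 0.826200

step 1 [1y] swap r/1=389/9611: DF=(1 − 389/9611·(0))/(1+389/9611) = 9611/10000 ≈ 0.961100
step 2 [2y] swap r/1=743/18868: DF=(1 − 743/18868·(0.961100))/(1+743/18868) = 9257/10000 ≈ 0.925700
step 3 [3y] swap r/1=993/27875: DF=(1 − 993/27875·(0.961100+0.925700))/(1+993/27875) = 9007/10000 ≈ 0.900700
step 4 [4y] swap r/1=286/7289: DF=(1 − 286/7289·(0.961100+0.925700+0.900700))/(1+286/7289) = 857/1000 ≈ 0.857000
step 5 [5y] swap r/1=1738/44707: DF=(1 − 1738/44707·(0.961100+0.925700+0.900700+0.857000))/(1+1738/44707) = 4131/5000 ≈ 0.826200
step 6 [6y] zero: DF = P = 1623/2000 ≈ 0.811500
step 7 [7y] bond c/1=1/25: DF=(32827/31250 − 1/25·(0.961100+0.925700+0.900700+0.857000+0.826200+0.811500))/(1+1/25) = 8069/10000 ≈ 0.806900
step 8 [8y] swap r/1=2291/68600: DF=(1 − 2291/68600·(0.961100+0.925700+0.900700+0.857000+0.826200+0.811500+0.806900))/(1+2291/68600) = 7709/10000 ≈ 0.770900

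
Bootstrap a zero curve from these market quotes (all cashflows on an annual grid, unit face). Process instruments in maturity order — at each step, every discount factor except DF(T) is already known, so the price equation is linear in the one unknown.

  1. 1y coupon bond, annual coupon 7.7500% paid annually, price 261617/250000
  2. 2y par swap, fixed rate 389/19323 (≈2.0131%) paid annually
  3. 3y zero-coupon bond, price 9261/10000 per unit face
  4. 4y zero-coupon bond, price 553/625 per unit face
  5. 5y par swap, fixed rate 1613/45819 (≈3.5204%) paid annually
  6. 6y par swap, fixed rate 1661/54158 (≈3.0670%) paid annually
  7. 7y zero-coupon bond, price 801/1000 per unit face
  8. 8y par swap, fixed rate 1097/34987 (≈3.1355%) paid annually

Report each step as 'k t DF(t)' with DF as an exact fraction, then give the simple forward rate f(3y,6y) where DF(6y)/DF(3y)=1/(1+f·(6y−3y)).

1 1 607/625
2 2 9611/10000
3 3 9261/10000
4 4 553/625
5 5 8387/10000
6 6 8339/10000
7 7 801/1000
8 8 3903/5000
f(3y,6y) = ((9261/10000)/(8339/10000) − 1)/(3) = 922/25017 ≈ 3.6855%

step 1 [1y] bond c/1=31/400: DF=(261617/250000 − 31/400·(0))/(1+31/400) = 607/625 ≈ 0.971200
step 2 [2y] swap r/1=389/19323: DF=(1 − 389/19323·(0.971200))/(1+389/19323) = 9611/10000 ≈ 0.961100
step 3 [3y] zero: DF = P = 9261/10000 ≈ 0.926100
step 4 [4y] zero: DF = P = 553/625 ≈ 0.884800
step 5 [5y] swap r/1=1613/45819: DF=(1 − 1613/45819·(0.971200+0.961100+0.926100+0.884800))/(1+1613/45819) = 8387/10000 ≈ 0.838700
step 6 [6y] swap r/1=1661/54158: DF=(1 − 1661/54158·(0.971200+0.961100+0.926100+0.884800+0.838700))/(1+1661/54158) = 8339/10000 ≈ 0.833900
step 7 [7y] zero: DF = P = 801/1000 ≈ 0.801000
step 8 [8y] swap r/1=1097/34987: DF=(1 − 1097/34987·(0.971200+0.961100+0.926100+0.884800+0.838700+0.833900+0.801000))/(1+1097/34987) = 3903/5000 ≈ 0.780600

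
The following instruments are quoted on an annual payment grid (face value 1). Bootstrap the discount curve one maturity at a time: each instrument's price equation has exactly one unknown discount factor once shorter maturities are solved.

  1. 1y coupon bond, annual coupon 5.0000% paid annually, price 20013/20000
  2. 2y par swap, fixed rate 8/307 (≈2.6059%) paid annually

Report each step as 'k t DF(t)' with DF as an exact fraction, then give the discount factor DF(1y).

1 1 953/1000
2 2 594/625
DF(1y) = 953/1000 ≈ 0.953000

step 1 [1y] bond c/1=1/20: DF=(20013/20000 − 1/20·(0))/(1+1/20) = 953/1000 ≈ 0.953000
step 2 [2y] swap r/1=8/307: DF=(1 − 8/307·(0.953000))/(1+8/307) = 594/625 ≈ 0.950400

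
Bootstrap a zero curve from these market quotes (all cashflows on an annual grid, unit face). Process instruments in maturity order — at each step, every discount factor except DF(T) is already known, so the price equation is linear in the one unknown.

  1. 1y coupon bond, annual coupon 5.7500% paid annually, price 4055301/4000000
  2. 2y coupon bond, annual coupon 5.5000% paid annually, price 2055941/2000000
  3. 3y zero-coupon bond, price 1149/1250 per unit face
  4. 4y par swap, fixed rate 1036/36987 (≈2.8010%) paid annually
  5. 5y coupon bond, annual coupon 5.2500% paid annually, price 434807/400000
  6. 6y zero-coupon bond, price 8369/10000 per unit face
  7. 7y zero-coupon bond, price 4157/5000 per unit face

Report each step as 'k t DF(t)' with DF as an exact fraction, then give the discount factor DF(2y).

1 1 9587/10000
2 2 2311/2500
3 3 1149/1250
4 4 2241/2500
5 5 8483/10000
6 6 8369/10000
7 7 4157/5000
DF(2y) = 2311/2500 ≈ 0.924400

step 1 [1y] bond c/1=23/400: DF=(4055301/4000000 − 23/400·(0))/(1+23/400) = 9587/10000 ≈ 0.958700
step 2 [2y] bond c/1=11/200: DF=(2055941/2000000 − 11/200·(0.958700))/(1+11/200) = 2311/2500 ≈ 0.924400
step 3 [3y] zero: DF = P = 1149/1250 ≈ 0.919200
step 4 [4y] swap r/1=1036/36987: DF=(1 − 1036/36987·(0.958700+0.924400+0.919200))/(1+1036/36987) = 2241/2500 ≈ 0.896400
step 5 [5y] bond c/1=21/400: DF=(434807/400000 − 21/400·(0.958700+0.924400+0.919200+0.896400))/(1+21/400) = 8483/10000 ≈ 0.848300
step 6 [6y] zero: DF = P = 8369/10000 ≈ 0.836900
step 7 [7y] zero: DF = P = 4157/5000 ≈ 0.831400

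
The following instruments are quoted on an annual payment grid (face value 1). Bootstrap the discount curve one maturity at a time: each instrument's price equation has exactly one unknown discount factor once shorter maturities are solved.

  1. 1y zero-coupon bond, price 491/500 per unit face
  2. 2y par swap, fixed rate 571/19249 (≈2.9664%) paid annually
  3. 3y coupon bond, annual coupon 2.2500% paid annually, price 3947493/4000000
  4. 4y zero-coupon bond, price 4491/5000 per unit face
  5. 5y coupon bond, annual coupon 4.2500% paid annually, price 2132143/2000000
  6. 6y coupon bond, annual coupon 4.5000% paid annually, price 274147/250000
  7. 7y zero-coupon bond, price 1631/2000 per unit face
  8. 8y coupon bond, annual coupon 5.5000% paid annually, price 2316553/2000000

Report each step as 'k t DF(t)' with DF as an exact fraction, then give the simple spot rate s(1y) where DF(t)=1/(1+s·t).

1 1 491/500
2 2 9429/10000
3 3 2307/2500
4 4 4491/5000
5 5 8699/10000
6 6 4253/5000
7 7 1631/2000
8 8 963/1250
s(1y) = (1/(491/500) − 1)/(1) = 9/491 ≈ 1.8330%

step 1 [1y] zero: DF = P = 491/500 ≈ 0.982000
step 2 [2y] swap r/1=571/19249: DF=(1 − 571/19249·(0.982000))/(1+571/19249) = 9429/10000 ≈ 0.942900
step 3 [3y] bond c/1=9/400: DF=(3947493/4000000 − 9/400·(0.982000+0.942900))/(1+9/400) = 2307/2500 ≈ 0.922800
step 4 [4y] zero: DF = P = 4491/5000 ≈ 0.898200
step 5 [5y] bond c/1=17/400: DF=(2132143/2000000 − 17/400·(0.982000+0.942900+0.922800+0.898200))/(1+17/400) = 8699/10000 ≈ 0.869900
step 6 [6y] bond c/1=9/200: DF=(274147/250000 − 9/200·(0.982000+0.942900+0.922800+0.898200+0.869900))/(1+9/200) = 4253/5000 ≈ 0.850600
step 7 [7y] zero: DF = P = 1631/2000 ≈ 0.815500
step 8 [8y] bond c/1=11/200: DF=(2316553/2000000 − 11/200·(0.982000+0.942900+0.922800+0.898200+0.869900+0.850600+0.815500))/(1+11/200) = 963/1250 ≈ 0.770400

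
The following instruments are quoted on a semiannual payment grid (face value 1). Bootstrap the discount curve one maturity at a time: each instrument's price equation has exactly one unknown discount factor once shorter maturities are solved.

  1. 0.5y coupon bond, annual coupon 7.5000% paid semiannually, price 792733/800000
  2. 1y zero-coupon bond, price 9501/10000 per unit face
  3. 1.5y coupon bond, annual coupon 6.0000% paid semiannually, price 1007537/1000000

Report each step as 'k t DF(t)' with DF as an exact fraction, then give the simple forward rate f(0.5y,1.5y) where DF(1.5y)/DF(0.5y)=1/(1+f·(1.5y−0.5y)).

step 1 [0.5y] bond c/2=3/80: DF=(792733/800000 − 3/80·(0))/(1+3/80) = 9551/10000 ≈ 0.955100
step 2 [1y] zero: DF = P = 9501/10000 ≈ 0.950100
step 3 [1.5y] bond c/2=3/100: DF=(1007537/1000000 − 3/100·(0.955100+0.950100))/(1+3/100) = 9227/10000 ≈ 0.922700

1 1/2 9551/10000
2 1 9501/10000
3 3/2 9227/10000
f(0.5y,1.5y) = ((9551/10000)/(9227/10000) − 1)/(1) = 324/9227 ≈ 3.5114%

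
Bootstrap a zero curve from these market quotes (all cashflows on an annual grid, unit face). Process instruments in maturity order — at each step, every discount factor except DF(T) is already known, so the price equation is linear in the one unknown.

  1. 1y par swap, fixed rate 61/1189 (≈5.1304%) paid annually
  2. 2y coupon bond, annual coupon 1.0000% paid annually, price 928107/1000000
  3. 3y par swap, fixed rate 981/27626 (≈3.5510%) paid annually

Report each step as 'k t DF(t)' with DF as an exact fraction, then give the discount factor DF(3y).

1 1 1189/1250
2 2 1819/2000
3 3 9019/10000
DF(3y) = 9019/10000 ≈ 0.901900

step 1 [1y] swap r/1=61/1189: DF=(1 − 61/1189·(0))/(1+61/1189) = 1189/1250 ≈ 0.951200
step 2 [2y] bond c/1=1/100: DF=(928107/1000000 − 1/100·(0.951200))/(1+1/100) = 1819/2000 ≈ 0.909500
step 3 [3y] swap r/1=981/27626: DF=(1 − 981/27626·(0.951200+0.909500))/(1+981/27626) = 9019/10000 ≈ 0.901900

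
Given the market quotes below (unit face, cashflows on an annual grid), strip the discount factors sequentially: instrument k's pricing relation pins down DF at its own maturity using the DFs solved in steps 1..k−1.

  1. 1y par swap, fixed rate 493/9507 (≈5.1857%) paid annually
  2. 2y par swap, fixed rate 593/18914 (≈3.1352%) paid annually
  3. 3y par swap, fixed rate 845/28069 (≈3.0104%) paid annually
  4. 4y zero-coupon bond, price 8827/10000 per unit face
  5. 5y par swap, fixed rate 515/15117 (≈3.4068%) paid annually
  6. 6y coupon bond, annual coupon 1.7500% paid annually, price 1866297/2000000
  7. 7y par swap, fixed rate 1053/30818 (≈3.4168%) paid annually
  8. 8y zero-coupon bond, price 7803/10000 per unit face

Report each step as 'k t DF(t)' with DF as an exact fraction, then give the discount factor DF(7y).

step 1 [1y] swap r/1=493/9507: DF=(1 − 493/9507·(0))/(1+493/9507) = 9507/10000 ≈ 0.950700
step 2 [2y] swap r/1=593/18914: DF=(1 − 593/18914·(0.950700))/(1+593/18914) = 9407/10000 ≈ 0.940700
step 3 [3y] swap r/1=845/28069: DF=(1 − 845/28069·(0.950700+0.940700))/(1+845/28069) = 1831/2000 ≈ 0.915500
step 4 [4y] zero: DF = P = 8827/10000 ≈ 0.882700
step 5 [5y] swap r/1=515/15117: DF=(1 − 515/15117·(0.950700+0.940700+0.915500+0.882700))/(1+515/15117) = 1691/2000 ≈ 0.845500
step 6 [6y] bond c/1=7/400: DF=(1866297/2000000 − 7/400·(0.950700+0.940700+0.915500+0.882700+0.845500))/(1+7/400) = 8391/10000 ≈ 0.839100
step 7 [7y] swap r/1=1053/30818: DF=(1 − 1053/30818·(0.950700+0.940700+0.915500+0.882700+0.845500+0.839100))/(1+1053/30818) = 3947/5000 ≈ 0.789400
step 8 [8y] zero: DF = P = 7803/10000 ≈ 0.780300

1 1 9507/10000
2 2 9407/10000
3 3 1831/2000
4 4 8827/10000
5 5 1691/2000
6 6 8391/10000
7 7 3947/5000
8 8 7803/10000
DF(7y) = 3947/5000 ≈ 0.789400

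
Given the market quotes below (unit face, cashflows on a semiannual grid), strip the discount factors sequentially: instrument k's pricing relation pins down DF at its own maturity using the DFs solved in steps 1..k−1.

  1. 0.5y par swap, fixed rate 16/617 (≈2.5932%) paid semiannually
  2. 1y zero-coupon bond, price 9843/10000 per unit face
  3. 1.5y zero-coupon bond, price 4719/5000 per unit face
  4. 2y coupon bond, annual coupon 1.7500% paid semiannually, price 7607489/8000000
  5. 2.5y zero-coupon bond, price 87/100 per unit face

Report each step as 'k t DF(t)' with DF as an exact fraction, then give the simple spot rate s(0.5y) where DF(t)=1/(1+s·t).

1 1/2 617/625
2 1 9843/10000
3 3/2 4719/5000
4 2 4587/5000
5 5/2 87/100
s(0.5y) = (1/(617/625) − 1)/(1/2) = 16/617 ≈ 2.5932%

step 1 [0.5y] swap r/2=8/617: DF=(1 − 8/617·(0))/(1+8/617) = 617/625 ≈ 0.987200
step 2 [1y] zero: DF = P = 9843/10000 ≈ 0.984300
step 3 [1.5y] zero: DF = P = 4719/5000 ≈ 0.943800
step 4 [2y] bond c/2=7/800: DF=(7607489/8000000 − 7/800·(0.987200+0.984300+0.943800))/(1+7/800) = 4587/5000 ≈ 0.917400
step 5 [2.5y] zero: DF = P = 87/100 ≈ 0.870000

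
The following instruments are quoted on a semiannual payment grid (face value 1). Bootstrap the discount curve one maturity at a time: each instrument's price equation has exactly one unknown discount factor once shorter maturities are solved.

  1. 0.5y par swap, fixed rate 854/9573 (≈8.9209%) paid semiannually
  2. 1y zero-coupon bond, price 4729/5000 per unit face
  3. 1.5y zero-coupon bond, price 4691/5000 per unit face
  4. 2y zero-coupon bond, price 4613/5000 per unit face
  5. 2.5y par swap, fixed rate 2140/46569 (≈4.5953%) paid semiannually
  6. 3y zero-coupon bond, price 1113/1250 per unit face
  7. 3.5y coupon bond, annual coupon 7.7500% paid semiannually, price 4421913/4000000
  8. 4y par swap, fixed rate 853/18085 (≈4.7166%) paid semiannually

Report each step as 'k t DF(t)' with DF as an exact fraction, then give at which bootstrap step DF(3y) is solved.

1 1/2 9573/10000
2 1 4729/5000
3 3/2 4691/5000
4 2 4613/5000
5 5/2 893/1000
6 3 1113/1250
7 7/2 8573/10000
8 4 4147/5000
DF(3y) is solved at step 6

step 1 [0.5y] swap r/2=427/9573: DF=(1 − 427/9573·(0))/(1+427/9573) = 9573/10000 ≈ 0.957300
step 2 [1y] zero: DF = P = 4729/5000 ≈ 0.945800
step 3 [1.5y] zero: DF = P = 4691/5000 ≈ 0.938200
step 4 [2y] zero: DF = P = 4613/5000 ≈ 0.922600
step 5 [2.5y] swap r/2=1070/46569: DF=(1 − 1070/46569·(0.957300+0.945800+0.938200+0.922600))/(1+1070/46569) = 893/1000 ≈ 0.893000
step 6 [3y] zero: DF = P = 1113/1250 ≈ 0.890400
step 7 [3.5y] bond c/2=31/800: DF=(4421913/4000000 − 31/800·(0.957300+0.945800+0.938200+0.922600+0.893000+0.890400))/(1+31/800) = 8573/10000 ≈ 0.857300
step 8 [4y] swap r/2=853/36170: DF=(1 − 853/36170·(0.957300+0.945800+0.938200+0.922600+0.893000+0.890400+0.857300))/(1+853/36170) = 4147/5000 ≈ 0.829400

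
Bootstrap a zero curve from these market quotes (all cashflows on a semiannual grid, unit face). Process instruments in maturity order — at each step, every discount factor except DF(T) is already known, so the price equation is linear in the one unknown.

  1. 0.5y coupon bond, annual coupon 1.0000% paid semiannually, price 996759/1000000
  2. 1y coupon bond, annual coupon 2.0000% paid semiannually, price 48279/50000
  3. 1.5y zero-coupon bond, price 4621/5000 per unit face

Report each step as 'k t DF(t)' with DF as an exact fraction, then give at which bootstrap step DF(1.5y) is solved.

1 1/2 4959/5000
2 1 4731/5000
3 3/2 4621/5000
DF(1.5y) is solved at step 3

step 1 [0.5y] bond c/2=1/200: DF=(996759/1000000 − 1/200·(0))/(1+1/200) = 4959/5000 ≈ 0.991800
step 2 [1y] bond c/2=1/100: DF=(48279/50000 − 1/100·(0.991800))/(1+1/100) = 4731/5000 ≈ 0.946200
step 3 [1.5y] zero: DF = P = 4621/5000 ≈ 0.924200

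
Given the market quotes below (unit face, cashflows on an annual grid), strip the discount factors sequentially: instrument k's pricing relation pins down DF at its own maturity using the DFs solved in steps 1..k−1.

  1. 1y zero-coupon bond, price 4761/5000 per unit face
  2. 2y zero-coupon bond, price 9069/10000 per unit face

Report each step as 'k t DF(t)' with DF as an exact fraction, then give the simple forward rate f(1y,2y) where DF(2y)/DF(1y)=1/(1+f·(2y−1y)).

1 1 4761/5000
2 2 9069/10000
f(1y,2y) = ((4761/5000)/(9069/10000) − 1)/(1) = 151/3023 ≈ 4.9950%

step 1 [1y] zero: DF = P = 4761/5000 ≈ 0.952200
step 2 [2y] zero: DF = P = 9069/10000 ≈ 0.906900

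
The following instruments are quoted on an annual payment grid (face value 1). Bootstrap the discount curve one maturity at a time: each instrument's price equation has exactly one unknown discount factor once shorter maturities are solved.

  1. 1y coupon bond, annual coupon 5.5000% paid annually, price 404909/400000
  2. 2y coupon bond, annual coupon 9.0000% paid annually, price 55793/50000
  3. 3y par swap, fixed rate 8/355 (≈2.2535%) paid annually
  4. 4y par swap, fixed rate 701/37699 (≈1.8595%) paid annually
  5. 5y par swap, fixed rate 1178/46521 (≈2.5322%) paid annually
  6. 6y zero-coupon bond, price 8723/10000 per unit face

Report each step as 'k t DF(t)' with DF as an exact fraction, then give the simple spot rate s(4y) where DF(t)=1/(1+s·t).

step 1 [1y] bond c/1=11/200: DF=(404909/400000 − 11/200·(0))/(1+11/200) = 1919/2000 ≈ 0.959500
step 2 [2y] bond c/1=9/100: DF=(55793/50000 − 9/100·(0.959500))/(1+9/100) = 1889/2000 ≈ 0.944500
step 3 [3y] swap r/1=8/355: DF=(1 − 8/355·(0.959500+0.944500))/(1+8/355) = 117/125 ≈ 0.936000
step 4 [4y] swap r/1=701/37699: DF=(1 − 701/37699·(0.959500+0.944500+0.936000))/(1+701/37699) = 9299/10000 ≈ 0.929900
step 5 [5y] swap r/1=1178/46521: DF=(1 − 1178/46521·(0.959500+0.944500+0.936000+0.929900))/(1+1178/46521) = 4411/5000 ≈ 0.882200
step 6 [6y] zero: DF = P = 8723/10000 ≈ 0.872300

1 1 1919/2000
2 2 1889/2000
3 3 117/125
4 4 9299/10000
5 5 4411/5000
6 6 8723/10000
s(4y) = (1/(9299/10000) − 1)/(4) = 701/37196 ≈ 1.8846%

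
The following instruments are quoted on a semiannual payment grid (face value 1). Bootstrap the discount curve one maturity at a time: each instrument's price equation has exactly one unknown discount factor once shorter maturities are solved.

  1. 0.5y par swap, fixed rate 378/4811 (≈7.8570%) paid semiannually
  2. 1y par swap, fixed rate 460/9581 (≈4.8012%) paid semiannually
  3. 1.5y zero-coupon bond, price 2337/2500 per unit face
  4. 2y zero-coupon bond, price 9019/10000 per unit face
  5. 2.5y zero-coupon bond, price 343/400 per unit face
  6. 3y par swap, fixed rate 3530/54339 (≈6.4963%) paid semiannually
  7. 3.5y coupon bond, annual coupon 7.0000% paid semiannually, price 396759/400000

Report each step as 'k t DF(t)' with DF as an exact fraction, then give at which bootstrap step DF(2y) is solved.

step 1 [0.5y] swap r/2=189/4811: DF=(1 − 189/4811·(0))/(1+189/4811) = 4811/5000 ≈ 0.962200
step 2 [1y] swap r/2=230/9581: DF=(1 − 230/9581·(0.962200))/(1+230/9581) = 477/500 ≈ 0.954000
step 3 [1.5y] zero: DF = P = 2337/2500 ≈ 0.934800
step 4 [2y] zero: DF = P = 9019/10000 ≈ 0.901900
step 5 [2.5y] zero: DF = P = 343/400 ≈ 0.857500
step 6 [3y] swap r/2=1765/54339: DF=(1 − 1765/54339·(0.962200+0.954000+0.934800+0.901900+0.857500))/(1+1765/54339) = 1647/2000 ≈ 0.823500
step 7 [3.5y] bond c/2=7/200: DF=(396759/400000 − 7/200·(0.962200+0.954000+0.934800+0.901900+0.857500+0.823500))/(1+7/200) = 3873/5000 ≈ 0.774600

1 1/2 4811/5000
2 1 477/500
3 3/2 2337/2500
4 2 9019/10000
5 5/2 343/400
6 3 1647/2000
7 7/2 3873/5000
DF(2y) is solved at step 4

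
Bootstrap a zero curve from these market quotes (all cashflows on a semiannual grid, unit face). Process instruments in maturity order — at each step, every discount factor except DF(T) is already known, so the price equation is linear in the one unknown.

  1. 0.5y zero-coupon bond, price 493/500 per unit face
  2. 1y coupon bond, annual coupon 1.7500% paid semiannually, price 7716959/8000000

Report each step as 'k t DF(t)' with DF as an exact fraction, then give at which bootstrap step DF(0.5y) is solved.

1 1/2 493/500
2 1 9477/10000
DF(0.5y) is solved at step 1

step 1 [0.5y] zero: DF = P = 493/500 ≈ 0.986000
step 2 [1y] bond c/2=7/800: DF=(7716959/8000000 − 7/800·(0.986000))/(1+7/800) = 9477/10000 ≈ 0.947700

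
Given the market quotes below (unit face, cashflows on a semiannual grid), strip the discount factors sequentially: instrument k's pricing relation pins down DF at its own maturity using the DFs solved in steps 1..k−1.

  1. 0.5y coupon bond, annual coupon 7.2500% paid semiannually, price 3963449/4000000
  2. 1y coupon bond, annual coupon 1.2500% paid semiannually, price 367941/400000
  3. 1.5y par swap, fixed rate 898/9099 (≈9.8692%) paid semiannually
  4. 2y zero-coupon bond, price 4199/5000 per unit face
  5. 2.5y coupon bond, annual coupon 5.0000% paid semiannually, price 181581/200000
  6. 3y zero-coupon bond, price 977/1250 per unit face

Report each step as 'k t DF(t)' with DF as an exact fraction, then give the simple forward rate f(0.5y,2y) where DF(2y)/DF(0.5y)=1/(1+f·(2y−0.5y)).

1 1/2 4781/5000
2 1 4541/5000
3 3/2 8653/10000
4 2 4199/5000
5 5/2 7987/10000
6 3 977/1250
f(0.5y,2y) = ((4781/5000)/(4199/5000) − 1)/(3/2) = 388/4199 ≈ 9.2403%

step 1 [0.5y] bond c/2=29/800: DF=(3963449/4000000 − 29/800·(0))/(1+29/800) = 4781/5000 ≈ 0.956200
step 2 [1y] bond c/2=1/160: DF=(367941/400000 − 1/160·(0.956200))/(1+1/160) = 4541/5000 ≈ 0.908200
step 3 [1.5y] swap r/2=449/9099: DF=(1 − 449/9099·(0.956200+0.908200))/(1+449/9099) = 8653/10000 ≈ 0.865300
step 4 [2y] zero: DF = P = 4199/5000 ≈ 0.839800
step 5 [2.5y] bond c/2=1/40: DF=(181581/200000 − 1/40·(0.956200+0.908200+0.865300+0.839800))/(1+1/40) = 7987/10000 ≈ 0.798700
step 6 [3y] zero: DF = P = 977/1250 ≈ 0.781600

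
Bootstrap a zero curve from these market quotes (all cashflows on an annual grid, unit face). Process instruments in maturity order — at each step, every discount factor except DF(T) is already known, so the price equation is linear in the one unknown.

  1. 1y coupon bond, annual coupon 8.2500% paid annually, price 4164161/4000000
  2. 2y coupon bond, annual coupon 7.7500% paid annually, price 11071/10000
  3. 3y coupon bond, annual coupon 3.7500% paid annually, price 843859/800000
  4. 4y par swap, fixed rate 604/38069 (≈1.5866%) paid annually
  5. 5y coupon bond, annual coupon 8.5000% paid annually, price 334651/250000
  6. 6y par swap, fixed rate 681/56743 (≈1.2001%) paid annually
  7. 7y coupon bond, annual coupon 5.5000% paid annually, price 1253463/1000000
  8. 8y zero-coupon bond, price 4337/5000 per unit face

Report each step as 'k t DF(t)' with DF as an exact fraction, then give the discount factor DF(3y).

step 1 [1y] bond c/1=33/400: DF=(4164161/4000000 − 33/400·(0))/(1+33/400) = 9617/10000 ≈ 0.961700
step 2 [2y] bond c/1=31/400: DF=(11071/10000 − 31/400·(0.961700))/(1+31/400) = 9583/10000 ≈ 0.958300
step 3 [3y] bond c/1=3/80: DF=(843859/800000 − 3/80·(0.961700+0.958300))/(1+3/80) = 9473/10000 ≈ 0.947300
step 4 [4y] swap r/1=604/38069: DF=(1 − 604/38069·(0.961700+0.958300+0.947300))/(1+604/38069) = 2349/2500 ≈ 0.939600
step 5 [5y] bond c/1=17/200: DF=(334651/250000 − 17/200·(0.961700+0.958300+0.947300+0.939600))/(1+17/200) = 1871/2000 ≈ 0.935500
step 6 [6y] swap r/1=681/56743: DF=(1 − 681/56743·(0.961700+0.958300+0.947300+0.939600+0.935500))/(1+681/56743) = 9319/10000 ≈ 0.931900
step 7 [7y] bond c/1=11/200: DF=(1253463/1000000 − 11/200·(0.961700+0.958300+0.947300+0.939600+0.935500+0.931900))/(1+11/200) = 8923/10000 ≈ 0.892300
step 8 [8y] zero: DF = P = 4337/5000 ≈ 0.867400

1 1 9617/10000
2 2 9583/10000
3 3 9473/10000
4 4 2349/2500
5 5 1871/2000
6 6 9319/10000
7 7 8923/10000
8 8 4337/5000
DF(3y) = 9473/10000 ≈ 0.947300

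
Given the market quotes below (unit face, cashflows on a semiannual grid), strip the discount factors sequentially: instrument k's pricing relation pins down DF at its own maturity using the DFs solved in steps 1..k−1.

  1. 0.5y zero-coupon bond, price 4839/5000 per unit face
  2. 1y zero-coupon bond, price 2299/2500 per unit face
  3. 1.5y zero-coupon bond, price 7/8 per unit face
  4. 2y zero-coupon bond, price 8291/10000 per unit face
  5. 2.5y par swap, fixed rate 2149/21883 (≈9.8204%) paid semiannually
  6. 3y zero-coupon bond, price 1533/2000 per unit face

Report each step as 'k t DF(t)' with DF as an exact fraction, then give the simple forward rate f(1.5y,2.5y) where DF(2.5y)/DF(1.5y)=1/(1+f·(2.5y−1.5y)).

step 1 [0.5y] zero: DF = P = 4839/5000 ≈ 0.967800
step 2 [1y] zero: DF = P = 2299/2500 ≈ 0.919600
step 3 [1.5y] zero: DF = P = 7/8 ≈ 0.875000
step 4 [2y] zero: DF = P = 8291/10000 ≈ 0.829100
step 5 [2.5y] swap r/2=2149/43766: DF=(1 − 2149/43766·(0.967800+0.919600+0.875000+0.829100))/(1+2149/43766) = 7851/10000 ≈ 0.785100
step 6 [3y] zero: DF = P = 1533/2000 ≈ 0.766500

1 1/2 4839/5000
2 1 2299/2500
3 3/2 7/8
4 2 8291/10000
5 5/2 7851/10000
6 3 1533/2000
f(1.5y,2.5y) = ((7/8)/(7851/10000) − 1)/(1) = 899/7851 ≈ 11.4508%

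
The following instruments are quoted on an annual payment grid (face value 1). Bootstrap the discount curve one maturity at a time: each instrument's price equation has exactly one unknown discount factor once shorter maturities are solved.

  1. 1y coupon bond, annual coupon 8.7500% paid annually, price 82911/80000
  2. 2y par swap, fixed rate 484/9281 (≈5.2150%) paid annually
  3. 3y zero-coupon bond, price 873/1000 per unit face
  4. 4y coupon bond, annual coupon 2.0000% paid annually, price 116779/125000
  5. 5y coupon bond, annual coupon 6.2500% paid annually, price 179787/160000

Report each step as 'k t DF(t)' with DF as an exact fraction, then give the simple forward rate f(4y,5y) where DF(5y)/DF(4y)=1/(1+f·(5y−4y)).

step 1 [1y] bond c/1=7/80: DF=(82911/80000 − 7/80·(0))/(1+7/80) = 953/1000 ≈ 0.953000
step 2 [2y] swap r/1=484/9281: DF=(1 − 484/9281·(0.953000))/(1+484/9281) = 1129/1250 ≈ 0.903200
step 3 [3y] zero: DF = P = 873/1000 ≈ 0.873000
step 4 [4y] bond c/1=1/50: DF=(116779/125000 − 1/50·(0.953000+0.903200+0.873000))/(1+1/50) = 539/625 ≈ 0.862400
step 5 [5y] bond c/1=1/16: DF=(179787/160000 − 1/16·(0.953000+0.903200+0.873000+0.862400))/(1+1/16) = 8463/10000 ≈ 0.846300

1 1 953/1000
2 2 1129/1250
3 3 873/1000
4 4 539/625
5 5 8463/10000
f(4y,5y) = ((539/625)/(8463/10000) − 1)/(1) = 23/1209 ≈ 1.9024%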